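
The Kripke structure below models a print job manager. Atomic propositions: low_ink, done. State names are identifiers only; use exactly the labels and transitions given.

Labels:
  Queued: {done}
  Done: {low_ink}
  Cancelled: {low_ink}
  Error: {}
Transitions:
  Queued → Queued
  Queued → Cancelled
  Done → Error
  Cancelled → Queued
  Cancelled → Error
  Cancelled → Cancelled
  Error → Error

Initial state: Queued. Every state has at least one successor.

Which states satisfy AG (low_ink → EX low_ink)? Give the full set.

{Queued, Cancelled, Error}

States satisfying low_ink → EX low_ink: {Queued, Cancelled, Error}.
States satisfying AG (low_ink → EX low_ink): {Queued, Cancelled, Error}.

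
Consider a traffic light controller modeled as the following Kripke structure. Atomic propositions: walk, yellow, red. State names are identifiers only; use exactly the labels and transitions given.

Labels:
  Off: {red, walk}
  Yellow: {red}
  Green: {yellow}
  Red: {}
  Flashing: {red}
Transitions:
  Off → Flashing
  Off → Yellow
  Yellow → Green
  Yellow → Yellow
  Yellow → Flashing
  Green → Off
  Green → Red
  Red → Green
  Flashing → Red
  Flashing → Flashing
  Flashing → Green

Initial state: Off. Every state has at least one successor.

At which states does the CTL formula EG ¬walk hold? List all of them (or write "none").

{Yellow, Green, Red, Flashing}

States satisfying ¬walk: {Yellow, Green, Red, Flashing}.
States satisfying EG ¬walk: {Yellow, Green, Red, Flashing}.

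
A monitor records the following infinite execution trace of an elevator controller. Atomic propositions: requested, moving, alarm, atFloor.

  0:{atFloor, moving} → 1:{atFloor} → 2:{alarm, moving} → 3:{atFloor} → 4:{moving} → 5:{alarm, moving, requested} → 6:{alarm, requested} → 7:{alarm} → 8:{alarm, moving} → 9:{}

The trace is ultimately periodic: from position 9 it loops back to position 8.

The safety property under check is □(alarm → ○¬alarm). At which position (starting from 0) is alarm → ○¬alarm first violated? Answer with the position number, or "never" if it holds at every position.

5

Check alarm → ○¬alarm at each position in order: 0 ✓, 1 ✓, 2 ✓, 3 ✓, 4 ✓.
At position 5 the labels are {alarm, moving, requested} and the next position 6 has {alarm, requested}, so alarm → ○¬alarm is false there. This is the first violation.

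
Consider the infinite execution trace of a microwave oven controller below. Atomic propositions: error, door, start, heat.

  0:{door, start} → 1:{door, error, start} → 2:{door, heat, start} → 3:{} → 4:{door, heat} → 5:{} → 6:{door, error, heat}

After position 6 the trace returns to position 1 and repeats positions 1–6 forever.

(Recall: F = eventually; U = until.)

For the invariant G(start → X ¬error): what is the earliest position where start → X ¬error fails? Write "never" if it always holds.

0

At position 0 the labels are {door, start} and the next position 1 has {door, error, start}, so start → X ¬error is false there. This is the first violation.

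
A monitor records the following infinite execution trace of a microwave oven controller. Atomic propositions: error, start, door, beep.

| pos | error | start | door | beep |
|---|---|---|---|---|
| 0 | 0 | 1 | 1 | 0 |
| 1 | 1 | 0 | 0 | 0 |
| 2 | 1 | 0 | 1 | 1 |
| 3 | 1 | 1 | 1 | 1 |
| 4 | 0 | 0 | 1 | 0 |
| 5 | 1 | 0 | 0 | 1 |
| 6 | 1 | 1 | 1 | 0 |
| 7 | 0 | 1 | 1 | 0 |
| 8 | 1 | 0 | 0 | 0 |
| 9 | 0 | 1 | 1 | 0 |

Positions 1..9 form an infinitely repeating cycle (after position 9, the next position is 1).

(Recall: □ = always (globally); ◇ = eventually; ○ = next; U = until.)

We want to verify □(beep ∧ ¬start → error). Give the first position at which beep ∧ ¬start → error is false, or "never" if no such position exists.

never

beep ∧ ¬start → error holds at every position 0..9, and those are all the positions the trace ever visits, so the invariant □(beep ∧ ¬start → error) is never violated.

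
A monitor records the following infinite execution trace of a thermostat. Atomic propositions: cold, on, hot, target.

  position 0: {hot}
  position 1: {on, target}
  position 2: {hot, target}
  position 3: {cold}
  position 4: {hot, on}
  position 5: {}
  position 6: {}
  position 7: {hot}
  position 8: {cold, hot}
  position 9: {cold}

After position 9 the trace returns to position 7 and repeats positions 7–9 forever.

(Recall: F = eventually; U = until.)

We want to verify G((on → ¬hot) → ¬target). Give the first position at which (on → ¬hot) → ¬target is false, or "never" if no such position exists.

1

Check (on → ¬hot) → ¬target at each position in order: 0 ✓.
At position 1 the labels are {on, target}, so (on → ¬hot) → ¬target is false there. This is the first violation.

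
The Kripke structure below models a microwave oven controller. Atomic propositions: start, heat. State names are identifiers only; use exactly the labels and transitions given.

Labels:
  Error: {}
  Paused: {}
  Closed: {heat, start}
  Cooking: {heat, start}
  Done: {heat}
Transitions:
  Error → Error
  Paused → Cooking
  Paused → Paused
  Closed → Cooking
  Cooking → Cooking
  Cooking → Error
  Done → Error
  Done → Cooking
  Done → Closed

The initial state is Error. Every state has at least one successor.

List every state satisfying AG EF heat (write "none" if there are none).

none

States satisfying EF heat: {Paused, Closed, Cooking, Done}.
States satisfying AG EF heat: ∅.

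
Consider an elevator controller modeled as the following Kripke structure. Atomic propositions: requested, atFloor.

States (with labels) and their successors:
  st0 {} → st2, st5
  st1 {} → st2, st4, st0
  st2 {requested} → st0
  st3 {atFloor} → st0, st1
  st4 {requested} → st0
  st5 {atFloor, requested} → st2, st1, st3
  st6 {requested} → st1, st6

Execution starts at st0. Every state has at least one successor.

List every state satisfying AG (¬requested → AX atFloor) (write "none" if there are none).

States satisfying ¬requested → AX atFloor: {st2, st4, st5, st6}.
States satisfying AG (¬requested → AX atFloor): ∅.

none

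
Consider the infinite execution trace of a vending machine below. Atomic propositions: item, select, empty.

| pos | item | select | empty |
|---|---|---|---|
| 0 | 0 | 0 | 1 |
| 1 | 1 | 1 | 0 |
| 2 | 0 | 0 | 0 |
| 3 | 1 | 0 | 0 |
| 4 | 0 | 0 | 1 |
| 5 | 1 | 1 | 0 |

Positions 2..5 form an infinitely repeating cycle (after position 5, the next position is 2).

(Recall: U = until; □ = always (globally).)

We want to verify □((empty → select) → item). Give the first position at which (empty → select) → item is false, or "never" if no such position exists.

2

Check (empty → select) → item at each position in order: 0 ✓, 1 ✓.
At position 2 the labels are {}, so (empty → select) → item is false there. This is the first violation.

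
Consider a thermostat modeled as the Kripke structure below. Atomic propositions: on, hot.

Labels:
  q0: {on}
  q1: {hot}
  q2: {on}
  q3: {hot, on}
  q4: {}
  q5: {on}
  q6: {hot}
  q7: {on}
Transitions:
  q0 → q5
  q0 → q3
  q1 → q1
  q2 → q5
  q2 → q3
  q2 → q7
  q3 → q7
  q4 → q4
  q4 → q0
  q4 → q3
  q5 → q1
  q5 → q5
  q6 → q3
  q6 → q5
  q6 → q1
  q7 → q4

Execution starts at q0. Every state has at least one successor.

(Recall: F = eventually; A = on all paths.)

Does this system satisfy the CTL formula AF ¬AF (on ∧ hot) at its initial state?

States satisfying ¬AF (on ∧ hot): {q0, q1, q2, q4, q5, q6, q7}.
States satisfying AF ¬AF (on ∧ hot): {q0, q1, q2, q3, q4, q5, q6, q7}.
q0 ∈ Sat(AF ¬AF (on ∧ hot)).

Yes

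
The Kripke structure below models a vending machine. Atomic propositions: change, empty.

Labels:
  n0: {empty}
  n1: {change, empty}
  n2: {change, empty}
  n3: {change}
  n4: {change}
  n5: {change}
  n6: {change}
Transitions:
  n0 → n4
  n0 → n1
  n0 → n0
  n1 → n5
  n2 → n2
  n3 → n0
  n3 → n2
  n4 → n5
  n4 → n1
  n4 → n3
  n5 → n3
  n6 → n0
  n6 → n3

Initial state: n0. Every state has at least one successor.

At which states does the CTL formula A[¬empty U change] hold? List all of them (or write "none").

States satisfying ¬empty: {n3, n4, n5, n6}.
States satisfying change: {n1, n2, n3, n4, n5, n6}.
States satisfying A[¬empty U change]: {n1, n2, n3, n4, n5, n6}.

{n1, n2, n3, n4, n5, n6}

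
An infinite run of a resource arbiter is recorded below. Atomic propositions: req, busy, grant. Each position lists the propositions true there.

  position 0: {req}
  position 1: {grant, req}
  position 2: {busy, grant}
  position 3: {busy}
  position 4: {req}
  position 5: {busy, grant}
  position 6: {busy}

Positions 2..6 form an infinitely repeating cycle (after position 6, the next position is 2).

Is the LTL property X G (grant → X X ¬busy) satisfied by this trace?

Does not hold

The position after 0 is 1; G (grant → X X ¬busy) is false there.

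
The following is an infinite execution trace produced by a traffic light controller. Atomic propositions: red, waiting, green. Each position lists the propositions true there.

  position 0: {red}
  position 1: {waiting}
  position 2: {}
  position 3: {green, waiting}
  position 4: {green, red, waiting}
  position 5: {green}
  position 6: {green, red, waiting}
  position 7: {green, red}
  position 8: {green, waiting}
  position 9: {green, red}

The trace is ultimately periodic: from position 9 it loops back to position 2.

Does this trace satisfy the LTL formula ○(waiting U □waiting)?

The position after 0 is 1; waiting U □waiting is false there.

Violated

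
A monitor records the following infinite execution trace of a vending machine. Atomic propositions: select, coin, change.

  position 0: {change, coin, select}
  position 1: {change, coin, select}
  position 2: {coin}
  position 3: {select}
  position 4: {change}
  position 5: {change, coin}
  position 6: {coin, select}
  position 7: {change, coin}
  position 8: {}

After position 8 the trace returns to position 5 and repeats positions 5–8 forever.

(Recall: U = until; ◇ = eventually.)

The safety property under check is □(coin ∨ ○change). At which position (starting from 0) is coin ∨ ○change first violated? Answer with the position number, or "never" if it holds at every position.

never

coin ∨ ○change holds at every position 0..8, and those are all the positions the trace ever visits, so the invariant □(coin ∨ ○change) is never violated.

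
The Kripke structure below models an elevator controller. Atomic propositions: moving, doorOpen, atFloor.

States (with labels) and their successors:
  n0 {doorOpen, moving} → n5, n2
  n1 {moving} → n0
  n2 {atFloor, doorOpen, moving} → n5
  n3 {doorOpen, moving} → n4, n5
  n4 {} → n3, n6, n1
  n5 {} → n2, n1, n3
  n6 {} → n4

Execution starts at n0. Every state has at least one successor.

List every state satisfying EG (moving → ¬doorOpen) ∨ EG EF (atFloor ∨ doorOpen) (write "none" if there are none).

{n0, n1, n2, n3, n4, n5, n6}

States satisfying moving → ¬doorOpen: {n1, n4, n5, n6}.
States satisfying EG (moving → ¬doorOpen): {n4, n6}.
States satisfying EF (atFloor ∨ doorOpen): {n0, n1, n2, n3, n4, n5, n6}.
States satisfying EG EF (atFloor ∨ doorOpen): {n0, n1, n2, n3, n4, n5, n6}.
States satisfying EG (moving → ¬doorOpen) ∨ EG EF (atFloor ∨ doorOpen): {n0, n1, n2, n3, n4, n5, n6}.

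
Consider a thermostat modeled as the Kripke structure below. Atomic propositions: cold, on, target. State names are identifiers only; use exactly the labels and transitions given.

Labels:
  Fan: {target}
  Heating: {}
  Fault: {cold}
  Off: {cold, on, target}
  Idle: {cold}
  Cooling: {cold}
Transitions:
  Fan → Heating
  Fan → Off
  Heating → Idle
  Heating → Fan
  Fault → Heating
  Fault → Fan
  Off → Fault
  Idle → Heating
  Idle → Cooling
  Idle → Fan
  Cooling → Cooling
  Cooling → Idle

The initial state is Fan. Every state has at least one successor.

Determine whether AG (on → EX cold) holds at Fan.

States satisfying on → EX cold: {Fan, Heating, Fault, Off, Idle, Cooling}.
States satisfying AG (on → EX cold): {Fan, Heating, Fault, Off, Idle, Cooling}.
Every state reachable from Fan satisfies on → EX cold.
Fan ∈ Sat(AG (on → EX cold)).

Holds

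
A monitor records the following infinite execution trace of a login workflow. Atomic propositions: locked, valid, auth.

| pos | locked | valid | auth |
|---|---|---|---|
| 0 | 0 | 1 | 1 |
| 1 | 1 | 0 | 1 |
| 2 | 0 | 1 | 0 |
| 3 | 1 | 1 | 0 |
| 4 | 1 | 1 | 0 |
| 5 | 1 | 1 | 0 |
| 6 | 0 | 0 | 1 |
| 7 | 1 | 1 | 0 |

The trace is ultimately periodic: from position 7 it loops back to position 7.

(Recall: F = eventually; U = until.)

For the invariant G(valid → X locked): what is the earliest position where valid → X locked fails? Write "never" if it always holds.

Check valid → X locked at each position in order: 0 ✓, 1 ✓, 2 ✓, 3 ✓, 4 ✓.
At position 5 the labels are {locked, valid} and the next position 6 has {auth}, so valid → X locked is false there. This is the first violation.

5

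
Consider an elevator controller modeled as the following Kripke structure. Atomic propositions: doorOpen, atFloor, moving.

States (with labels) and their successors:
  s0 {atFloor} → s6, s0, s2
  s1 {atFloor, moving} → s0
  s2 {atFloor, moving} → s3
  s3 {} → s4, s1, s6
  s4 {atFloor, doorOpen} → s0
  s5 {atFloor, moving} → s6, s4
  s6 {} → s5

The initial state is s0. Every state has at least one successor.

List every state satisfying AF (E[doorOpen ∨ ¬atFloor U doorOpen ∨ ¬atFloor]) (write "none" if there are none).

{s2, s3, s4, s5, s6}

States satisfying E[doorOpen ∨ ¬atFloor U doorOpen ∨ ¬atFloor]: {s3, s4, s6}.
States satisfying AF (E[doorOpen ∨ ¬atFloor U doorOpen ∨ ¬atFloor]): {s2, s3, s4, s5, s6}.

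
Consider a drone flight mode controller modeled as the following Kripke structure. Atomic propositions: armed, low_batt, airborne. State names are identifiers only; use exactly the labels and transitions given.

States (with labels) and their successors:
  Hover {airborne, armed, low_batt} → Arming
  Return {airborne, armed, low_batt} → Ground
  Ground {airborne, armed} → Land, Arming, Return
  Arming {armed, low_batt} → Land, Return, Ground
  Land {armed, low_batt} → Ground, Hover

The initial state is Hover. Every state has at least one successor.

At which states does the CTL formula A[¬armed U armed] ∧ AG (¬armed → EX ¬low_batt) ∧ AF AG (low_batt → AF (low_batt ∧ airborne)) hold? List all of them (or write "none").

States satisfying ¬armed: ∅.
States satisfying armed: {Hover, Return, Ground, Arming, Land}.
States satisfying A[¬armed U armed]: {Hover, Return, Ground, Arming, Land}.
States satisfying ¬armed → EX ¬low_batt: {Hover, Return, Ground, Arming, Land}.
States satisfying AG (¬armed → EX ¬low_batt): {Hover, Return, Ground, Arming, Land}.
States satisfying A[¬armed U armed] ∧ AG (¬armed → EX ¬low_batt): {Hover, Return, Ground, Arming, Land}.
States satisfying AG (low_batt → AF (low_batt ∧ airborne)): ∅.
States satisfying AF AG (low_batt → AF (low_batt ∧ airborne)): ∅.
States satisfying A[¬armed U armed] ∧ AG (¬armed → EX ¬low_batt) ∧ AF AG (low_batt → AF (low_batt ∧ airborne)): ∅.

none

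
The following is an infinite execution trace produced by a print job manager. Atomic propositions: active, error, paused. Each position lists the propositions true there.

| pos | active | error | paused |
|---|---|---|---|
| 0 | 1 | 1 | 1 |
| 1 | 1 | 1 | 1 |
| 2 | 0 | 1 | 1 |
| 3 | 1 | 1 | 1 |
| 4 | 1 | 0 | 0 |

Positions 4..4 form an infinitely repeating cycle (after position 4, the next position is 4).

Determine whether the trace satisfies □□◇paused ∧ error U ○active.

□◇paused must hold at every position from 0 onward. It fails at position 0, so □□◇paused is false.
Walking from position 0: ○active first holds at position 0, and error holds at every earlier position along the way, so error U ○active holds.
At position 0: □□◇paused is false; error U ○active is true; so □□◇paused ∧ error U ○active is false.

Does not hold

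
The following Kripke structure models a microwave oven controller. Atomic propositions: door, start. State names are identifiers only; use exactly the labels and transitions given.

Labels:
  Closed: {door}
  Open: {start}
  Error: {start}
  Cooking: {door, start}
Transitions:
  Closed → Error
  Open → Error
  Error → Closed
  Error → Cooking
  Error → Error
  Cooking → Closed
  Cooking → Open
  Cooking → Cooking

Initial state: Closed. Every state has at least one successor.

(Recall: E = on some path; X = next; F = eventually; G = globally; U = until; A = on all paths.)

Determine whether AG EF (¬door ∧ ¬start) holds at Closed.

Violated

States satisfying EF (¬door ∧ ¬start): ∅.
States satisfying AG EF (¬door ∧ ¬start): ∅.
Closed is reachable from Closed and violates EF (¬door ∧ ¬start), so AG fails at Closed.
Closed ∉ Sat(AG EF (¬door ∧ ¬start)).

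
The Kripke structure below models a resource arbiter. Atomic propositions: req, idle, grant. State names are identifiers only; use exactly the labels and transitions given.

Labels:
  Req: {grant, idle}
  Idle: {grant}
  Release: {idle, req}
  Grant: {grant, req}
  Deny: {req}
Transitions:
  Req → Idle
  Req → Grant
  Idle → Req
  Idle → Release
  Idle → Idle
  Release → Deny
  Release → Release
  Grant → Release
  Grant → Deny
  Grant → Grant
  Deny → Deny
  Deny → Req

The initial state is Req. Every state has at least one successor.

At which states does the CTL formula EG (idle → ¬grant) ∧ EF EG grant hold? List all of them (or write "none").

{Idle, Release, Grant, Deny}

States satisfying idle → ¬grant: {Idle, Release, Grant, Deny}.
States satisfying EG (idle → ¬grant): {Idle, Release, Grant, Deny}.
States satisfying EG grant: {Req, Idle, Grant}.
States satisfying EF EG grant: {Req, Idle, Release, Grant, Deny}.
States satisfying EG (idle → ¬grant) ∧ EF EG grant: {Idle, Release, Grant, Deny}.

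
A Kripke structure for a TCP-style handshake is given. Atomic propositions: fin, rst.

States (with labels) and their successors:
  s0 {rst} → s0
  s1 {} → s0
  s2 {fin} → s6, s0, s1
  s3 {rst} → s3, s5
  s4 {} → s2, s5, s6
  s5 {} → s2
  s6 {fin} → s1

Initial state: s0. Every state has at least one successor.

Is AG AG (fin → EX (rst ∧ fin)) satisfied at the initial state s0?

Yes

States satisfying AG (fin → EX (rst ∧ fin)): {s0, s1}.
States satisfying AG AG (fin → EX (rst ∧ fin)): {s0, s1}.
Every state reachable from s0 satisfies AG (fin → EX (rst ∧ fin)).
s0 ∈ Sat(AG AG (fin → EX (rst ∧ fin))).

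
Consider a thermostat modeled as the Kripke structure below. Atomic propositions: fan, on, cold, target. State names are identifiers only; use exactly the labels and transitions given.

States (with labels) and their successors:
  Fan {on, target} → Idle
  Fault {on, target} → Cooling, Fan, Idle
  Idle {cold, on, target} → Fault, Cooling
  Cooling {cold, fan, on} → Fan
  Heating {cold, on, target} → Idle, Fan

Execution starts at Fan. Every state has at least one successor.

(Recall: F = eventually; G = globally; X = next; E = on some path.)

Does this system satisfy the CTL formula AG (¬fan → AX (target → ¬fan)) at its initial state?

Yes

States satisfying ¬fan → AX (target → ¬fan): {Fan, Fault, Idle, Cooling, Heating}.
States satisfying AG (¬fan → AX (target → ¬fan)): {Fan, Fault, Idle, Cooling, Heating}.
Every state reachable from Fan satisfies ¬fan → AX (target → ¬fan).
Fan ∈ Sat(AG (¬fan → AX (target → ¬fan))).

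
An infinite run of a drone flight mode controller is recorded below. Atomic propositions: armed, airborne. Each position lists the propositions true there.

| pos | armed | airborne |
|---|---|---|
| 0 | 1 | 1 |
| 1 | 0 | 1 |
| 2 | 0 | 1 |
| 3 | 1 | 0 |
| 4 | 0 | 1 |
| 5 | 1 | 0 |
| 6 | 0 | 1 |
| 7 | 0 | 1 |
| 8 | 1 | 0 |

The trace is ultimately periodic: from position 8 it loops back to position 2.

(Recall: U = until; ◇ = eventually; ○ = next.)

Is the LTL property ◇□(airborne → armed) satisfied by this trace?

No

□(airborne → armed) is false at every position 0..8, so it never becomes true and ◇□(airborne → armed) fails.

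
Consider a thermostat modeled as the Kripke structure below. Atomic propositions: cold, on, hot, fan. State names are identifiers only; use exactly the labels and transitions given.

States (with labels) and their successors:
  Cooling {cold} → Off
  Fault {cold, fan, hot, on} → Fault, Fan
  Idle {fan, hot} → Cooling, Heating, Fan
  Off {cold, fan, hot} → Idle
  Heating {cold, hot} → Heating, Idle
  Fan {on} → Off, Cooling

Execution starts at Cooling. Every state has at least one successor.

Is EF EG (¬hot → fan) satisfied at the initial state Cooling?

Holds

States satisfying EG (¬hot → fan): {Fault, Idle, Off, Heating}.
States satisfying EF EG (¬hot → fan): {Cooling, Fault, Idle, Off, Heating, Fan}.
Some path from Cooling reaches a state where EG (¬hot → fan) holds.
Cooling ∈ Sat(EF EG (¬hot → fan)).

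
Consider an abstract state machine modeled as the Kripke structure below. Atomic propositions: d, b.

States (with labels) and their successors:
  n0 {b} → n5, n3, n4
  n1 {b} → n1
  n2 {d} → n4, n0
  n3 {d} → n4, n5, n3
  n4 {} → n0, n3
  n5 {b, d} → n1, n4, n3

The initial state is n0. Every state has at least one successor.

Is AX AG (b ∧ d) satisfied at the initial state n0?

No

States satisfying AG (b ∧ d): ∅.
States satisfying AX AG (b ∧ d): ∅.
n0 ∉ Sat(AX AG (b ∧ d)).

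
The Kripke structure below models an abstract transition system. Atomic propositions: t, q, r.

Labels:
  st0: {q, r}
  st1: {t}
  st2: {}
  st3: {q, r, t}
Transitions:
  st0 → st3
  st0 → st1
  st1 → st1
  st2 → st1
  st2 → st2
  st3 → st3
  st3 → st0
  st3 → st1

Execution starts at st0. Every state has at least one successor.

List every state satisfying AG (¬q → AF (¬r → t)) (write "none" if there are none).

{st0, st1, st3}

States satisfying ¬q → AF (¬r → t): {st0, st1, st3}.
States satisfying AG (¬q → AF (¬r → t)): {st0, st1, st3}.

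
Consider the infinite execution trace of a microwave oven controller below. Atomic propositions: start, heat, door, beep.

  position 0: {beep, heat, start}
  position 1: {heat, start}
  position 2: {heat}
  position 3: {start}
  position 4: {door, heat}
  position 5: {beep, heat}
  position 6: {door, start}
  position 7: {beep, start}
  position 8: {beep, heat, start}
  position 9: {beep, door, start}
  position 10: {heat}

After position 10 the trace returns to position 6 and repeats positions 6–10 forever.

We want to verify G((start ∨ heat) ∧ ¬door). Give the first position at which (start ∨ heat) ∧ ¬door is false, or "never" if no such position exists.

Check (start ∨ heat) ∧ ¬door at each position in order: 0 ✓, 1 ✓, 2 ✓, 3 ✓.
At position 4 the labels are {door, heat}, so (start ∨ heat) ∧ ¬door is false there. This is the first violation.

4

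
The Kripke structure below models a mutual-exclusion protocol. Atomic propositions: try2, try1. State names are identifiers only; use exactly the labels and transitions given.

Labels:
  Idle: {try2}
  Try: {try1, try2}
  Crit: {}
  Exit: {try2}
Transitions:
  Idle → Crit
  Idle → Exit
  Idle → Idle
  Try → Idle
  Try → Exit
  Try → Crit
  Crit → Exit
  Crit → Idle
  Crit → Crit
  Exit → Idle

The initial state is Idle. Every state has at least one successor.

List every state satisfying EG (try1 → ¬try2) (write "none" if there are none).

States satisfying try1 → ¬try2: {Idle, Crit, Exit}.
States satisfying EG (try1 → ¬try2): {Idle, Crit, Exit}.

{Idle, Crit, Exit}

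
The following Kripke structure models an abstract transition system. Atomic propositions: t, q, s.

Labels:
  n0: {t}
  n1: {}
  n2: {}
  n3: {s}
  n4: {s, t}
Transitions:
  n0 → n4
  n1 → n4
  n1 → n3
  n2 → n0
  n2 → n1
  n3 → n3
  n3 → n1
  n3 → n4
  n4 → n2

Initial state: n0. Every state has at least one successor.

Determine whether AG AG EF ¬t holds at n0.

States satisfying AG EF ¬t: {n0, n1, n2, n3, n4}.
States satisfying AG AG EF ¬t: {n0, n1, n2, n3, n4}.
Every state reachable from n0 satisfies AG EF ¬t.
n0 ∈ Sat(AG AG EF ¬t).

Yes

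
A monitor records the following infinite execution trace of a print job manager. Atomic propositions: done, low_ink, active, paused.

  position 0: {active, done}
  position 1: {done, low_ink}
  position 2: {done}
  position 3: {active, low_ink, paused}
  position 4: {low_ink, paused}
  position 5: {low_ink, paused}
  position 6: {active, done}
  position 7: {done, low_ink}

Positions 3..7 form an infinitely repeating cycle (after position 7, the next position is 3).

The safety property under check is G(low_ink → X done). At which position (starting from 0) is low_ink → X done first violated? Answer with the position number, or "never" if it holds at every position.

3

Check low_ink → X done at each position in order: 0 ✓, 1 ✓, 2 ✓.
At position 3 the labels are {active, low_ink, paused} and the next position 4 has {low_ink, paused}, so low_ink → X done is false there. This is the first violation.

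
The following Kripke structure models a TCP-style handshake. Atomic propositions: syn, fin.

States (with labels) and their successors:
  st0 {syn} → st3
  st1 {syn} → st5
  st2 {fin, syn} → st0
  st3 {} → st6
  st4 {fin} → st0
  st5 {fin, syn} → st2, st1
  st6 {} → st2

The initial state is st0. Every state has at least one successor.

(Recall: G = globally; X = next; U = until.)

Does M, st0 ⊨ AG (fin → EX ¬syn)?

States satisfying fin → EX ¬syn: {st0, st1, st3, st6}.
States satisfying AG (fin → EX ¬syn): ∅.
st2 is reachable from st0 and violates fin → EX ¬syn, so AG fails at st0.
st0 ∉ Sat(AG (fin → EX ¬syn)).

Violated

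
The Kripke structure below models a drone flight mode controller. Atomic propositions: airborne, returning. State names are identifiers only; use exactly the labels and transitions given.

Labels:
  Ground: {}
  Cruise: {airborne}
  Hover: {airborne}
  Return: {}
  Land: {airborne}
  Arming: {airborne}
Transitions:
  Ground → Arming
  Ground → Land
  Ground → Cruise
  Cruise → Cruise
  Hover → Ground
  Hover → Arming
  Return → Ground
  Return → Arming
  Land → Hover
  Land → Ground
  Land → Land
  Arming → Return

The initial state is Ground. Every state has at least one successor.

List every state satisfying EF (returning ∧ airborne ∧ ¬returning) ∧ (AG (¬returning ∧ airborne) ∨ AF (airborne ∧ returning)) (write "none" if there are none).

States satisfying returning ∧ airborne ∧ ¬returning: ∅.
States satisfying EF (returning ∧ airborne ∧ ¬returning): ∅.
States satisfying ¬returning ∧ airborne: {Cruise, Hover, Land, Arming}.
States satisfying AG (¬returning ∧ airborne): {Cruise}.
States satisfying airborne ∧ returning: ∅.
States satisfying AF (airborne ∧ returning): ∅.
States satisfying EF (returning ∧ airborne ∧ ¬returning) ∧ (AG (¬returning ∧ airborne) ∨ AF (airborne ∧ returning)): ∅.

none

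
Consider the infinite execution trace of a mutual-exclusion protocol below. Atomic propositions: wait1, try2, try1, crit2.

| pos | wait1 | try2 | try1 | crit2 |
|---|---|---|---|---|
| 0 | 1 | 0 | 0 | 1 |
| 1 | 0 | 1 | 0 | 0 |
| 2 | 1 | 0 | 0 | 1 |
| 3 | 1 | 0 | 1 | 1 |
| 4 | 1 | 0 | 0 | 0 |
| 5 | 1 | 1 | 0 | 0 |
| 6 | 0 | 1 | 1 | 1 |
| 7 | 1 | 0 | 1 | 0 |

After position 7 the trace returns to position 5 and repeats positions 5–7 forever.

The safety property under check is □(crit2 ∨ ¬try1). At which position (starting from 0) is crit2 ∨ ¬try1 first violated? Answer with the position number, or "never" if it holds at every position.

7

Check crit2 ∨ ¬try1 at each position in order: 0 ✓, 1 ✓, 2 ✓, 3 ✓, 4 ✓, 5 ✓, 6 ✓.
At position 7 the labels are {try1, wait1}, so crit2 ∨ ¬try1 is false there. This is the first violation.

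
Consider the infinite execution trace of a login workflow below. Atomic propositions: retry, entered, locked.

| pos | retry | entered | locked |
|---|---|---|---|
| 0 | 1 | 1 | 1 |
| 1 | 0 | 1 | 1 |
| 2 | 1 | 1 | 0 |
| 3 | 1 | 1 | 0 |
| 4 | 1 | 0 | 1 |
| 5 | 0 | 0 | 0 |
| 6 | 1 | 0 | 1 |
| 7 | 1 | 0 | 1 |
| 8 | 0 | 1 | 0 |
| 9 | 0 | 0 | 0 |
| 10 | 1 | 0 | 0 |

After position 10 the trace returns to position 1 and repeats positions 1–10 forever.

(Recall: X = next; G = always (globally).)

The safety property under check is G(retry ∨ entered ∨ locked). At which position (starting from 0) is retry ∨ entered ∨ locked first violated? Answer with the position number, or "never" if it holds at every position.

Check retry ∨ entered ∨ locked at each position in order: 0 ✓, 1 ✓, 2 ✓, 3 ✓, 4 ✓.
At position 5 the labels are {}, so retry ∨ entered ∨ locked is false there. This is the first violation.

5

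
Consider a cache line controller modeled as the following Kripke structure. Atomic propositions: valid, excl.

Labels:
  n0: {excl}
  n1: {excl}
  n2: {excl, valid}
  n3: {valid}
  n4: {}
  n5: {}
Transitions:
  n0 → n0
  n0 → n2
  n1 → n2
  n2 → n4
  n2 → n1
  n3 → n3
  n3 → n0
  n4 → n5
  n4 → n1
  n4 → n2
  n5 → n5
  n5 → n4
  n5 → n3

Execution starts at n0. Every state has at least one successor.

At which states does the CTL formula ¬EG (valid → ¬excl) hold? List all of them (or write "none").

{n1, n2}

States satisfying valid → ¬excl: {n0, n1, n3, n4, n5}.
States satisfying EG (valid → ¬excl): {n0, n3, n4, n5}.
States satisfying ¬EG (valid → ¬excl): {n1, n2}.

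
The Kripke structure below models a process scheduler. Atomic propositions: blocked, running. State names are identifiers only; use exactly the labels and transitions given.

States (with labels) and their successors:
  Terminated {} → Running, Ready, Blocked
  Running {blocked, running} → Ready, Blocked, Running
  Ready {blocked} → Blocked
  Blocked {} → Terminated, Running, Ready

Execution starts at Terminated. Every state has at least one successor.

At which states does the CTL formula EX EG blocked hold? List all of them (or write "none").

{Terminated, Running, Blocked}

States satisfying EG blocked: {Running}.
States satisfying EX EG blocked: {Terminated, Running, Blocked}.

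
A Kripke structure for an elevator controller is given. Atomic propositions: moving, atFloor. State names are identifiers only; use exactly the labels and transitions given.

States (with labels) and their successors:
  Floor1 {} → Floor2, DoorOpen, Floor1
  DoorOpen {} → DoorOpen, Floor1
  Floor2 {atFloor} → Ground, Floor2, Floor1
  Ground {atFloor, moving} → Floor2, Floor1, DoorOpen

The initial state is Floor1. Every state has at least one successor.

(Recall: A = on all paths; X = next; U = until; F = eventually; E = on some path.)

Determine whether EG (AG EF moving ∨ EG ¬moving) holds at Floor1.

Satisfied

States satisfying AG EF moving ∨ EG ¬moving: {Floor1, DoorOpen, Floor2, Ground}.
States satisfying EG (AG EF moving ∨ EG ¬moving): {Floor1, DoorOpen, Floor2, Ground}.
Floor1 ∈ Sat(EG (AG EF moving ∨ EG ¬moving)).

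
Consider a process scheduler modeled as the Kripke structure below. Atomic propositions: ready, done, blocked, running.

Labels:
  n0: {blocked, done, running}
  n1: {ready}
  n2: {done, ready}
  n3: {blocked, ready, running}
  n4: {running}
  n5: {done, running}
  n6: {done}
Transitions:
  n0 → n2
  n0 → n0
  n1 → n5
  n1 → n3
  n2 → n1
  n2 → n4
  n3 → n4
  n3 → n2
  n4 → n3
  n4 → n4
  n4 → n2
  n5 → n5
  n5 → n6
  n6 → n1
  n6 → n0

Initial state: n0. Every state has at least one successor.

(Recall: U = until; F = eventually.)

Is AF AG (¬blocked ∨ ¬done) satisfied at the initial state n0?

No

States satisfying AG (¬blocked ∨ ¬done): ∅.
States satisfying AF AG (¬blocked ∨ ¬done): ∅.
There is a path from n0 along which AG (¬blocked ∨ ¬done) never holds.
n0 ∉ Sat(AF AG (¬blocked ∨ ¬done)).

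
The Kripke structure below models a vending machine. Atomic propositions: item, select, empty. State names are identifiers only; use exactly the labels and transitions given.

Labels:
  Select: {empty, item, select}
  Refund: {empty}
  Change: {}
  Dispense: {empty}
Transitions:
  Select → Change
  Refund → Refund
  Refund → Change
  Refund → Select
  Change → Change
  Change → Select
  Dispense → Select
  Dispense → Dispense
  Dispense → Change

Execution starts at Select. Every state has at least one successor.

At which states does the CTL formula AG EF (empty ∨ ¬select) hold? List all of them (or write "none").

States satisfying EF (empty ∨ ¬select): {Select, Refund, Change, Dispense}.
States satisfying AG EF (empty ∨ ¬select): {Select, Refund, Change, Dispense}.

{Select, Refund, Change, Dispense}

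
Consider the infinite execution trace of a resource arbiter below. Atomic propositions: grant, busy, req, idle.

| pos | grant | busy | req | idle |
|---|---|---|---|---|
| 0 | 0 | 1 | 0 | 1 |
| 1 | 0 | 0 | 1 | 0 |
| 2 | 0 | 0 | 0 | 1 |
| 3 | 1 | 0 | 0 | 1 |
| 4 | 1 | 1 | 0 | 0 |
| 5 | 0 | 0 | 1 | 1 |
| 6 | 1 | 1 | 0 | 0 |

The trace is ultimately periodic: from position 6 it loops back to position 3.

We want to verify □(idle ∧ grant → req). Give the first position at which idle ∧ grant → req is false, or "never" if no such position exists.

3

Check idle ∧ grant → req at each position in order: 0 ✓, 1 ✓, 2 ✓.
At position 3 the labels are {grant, idle}, so idle ∧ grant → req is false there. This is the first violation.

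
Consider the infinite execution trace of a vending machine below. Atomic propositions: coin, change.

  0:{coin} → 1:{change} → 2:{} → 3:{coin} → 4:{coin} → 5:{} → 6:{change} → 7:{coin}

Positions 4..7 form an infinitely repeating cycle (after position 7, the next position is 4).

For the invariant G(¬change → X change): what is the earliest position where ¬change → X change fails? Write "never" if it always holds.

Check ¬change → X change at each position in order: 0 ✓, 1 ✓.
At position 2 the labels are {} and the next position 3 has {coin}, so ¬change → X change is false there. This is the first violation.

2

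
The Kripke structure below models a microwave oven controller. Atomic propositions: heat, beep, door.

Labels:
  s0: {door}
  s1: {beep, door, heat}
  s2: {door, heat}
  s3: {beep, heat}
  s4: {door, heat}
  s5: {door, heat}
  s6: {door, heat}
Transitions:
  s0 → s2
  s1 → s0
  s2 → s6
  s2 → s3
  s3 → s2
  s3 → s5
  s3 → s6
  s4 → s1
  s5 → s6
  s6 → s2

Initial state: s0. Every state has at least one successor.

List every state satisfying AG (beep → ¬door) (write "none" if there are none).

States satisfying beep → ¬door: {s0, s2, s3, s4, s5, s6}.
States satisfying AG (beep → ¬door): {s0, s2, s3, s5, s6}.

{s0, s2, s3, s5, s6}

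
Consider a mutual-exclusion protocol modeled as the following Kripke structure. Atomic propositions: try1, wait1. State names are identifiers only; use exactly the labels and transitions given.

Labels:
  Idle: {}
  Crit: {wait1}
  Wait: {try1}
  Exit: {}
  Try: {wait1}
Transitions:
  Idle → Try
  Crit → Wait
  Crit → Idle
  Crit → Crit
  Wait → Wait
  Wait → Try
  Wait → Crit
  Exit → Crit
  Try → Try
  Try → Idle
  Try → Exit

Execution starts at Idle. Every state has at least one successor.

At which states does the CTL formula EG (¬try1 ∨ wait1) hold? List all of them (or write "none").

{Idle, Crit, Exit, Try}

States satisfying ¬try1 ∨ wait1: {Idle, Crit, Exit, Try}.
States satisfying EG (¬try1 ∨ wait1): {Idle, Crit, Exit, Try}.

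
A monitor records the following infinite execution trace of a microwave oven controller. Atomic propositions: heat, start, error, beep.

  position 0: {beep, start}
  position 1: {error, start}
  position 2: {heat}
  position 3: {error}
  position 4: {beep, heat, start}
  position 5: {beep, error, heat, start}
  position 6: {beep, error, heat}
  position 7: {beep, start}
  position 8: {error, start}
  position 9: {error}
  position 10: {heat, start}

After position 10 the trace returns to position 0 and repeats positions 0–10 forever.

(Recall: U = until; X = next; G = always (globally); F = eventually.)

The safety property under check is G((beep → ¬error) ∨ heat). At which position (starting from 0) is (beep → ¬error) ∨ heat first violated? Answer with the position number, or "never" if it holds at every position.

never

(beep → ¬error) ∨ heat holds at every position 0..10, and those are all the positions the trace ever visits, so the invariant G((beep → ¬error) ∨ heat) is never violated.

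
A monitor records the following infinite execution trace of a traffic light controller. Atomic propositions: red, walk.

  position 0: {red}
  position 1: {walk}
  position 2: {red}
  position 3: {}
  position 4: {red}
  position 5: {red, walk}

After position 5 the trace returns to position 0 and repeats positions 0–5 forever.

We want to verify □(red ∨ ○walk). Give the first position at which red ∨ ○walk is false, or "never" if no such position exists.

1

Check red ∨ ○walk at each position in order: 0 ✓.
At position 1 the labels are {walk} and the next position 2 has {red}, so red ∨ ○walk is false there. This is the first violation.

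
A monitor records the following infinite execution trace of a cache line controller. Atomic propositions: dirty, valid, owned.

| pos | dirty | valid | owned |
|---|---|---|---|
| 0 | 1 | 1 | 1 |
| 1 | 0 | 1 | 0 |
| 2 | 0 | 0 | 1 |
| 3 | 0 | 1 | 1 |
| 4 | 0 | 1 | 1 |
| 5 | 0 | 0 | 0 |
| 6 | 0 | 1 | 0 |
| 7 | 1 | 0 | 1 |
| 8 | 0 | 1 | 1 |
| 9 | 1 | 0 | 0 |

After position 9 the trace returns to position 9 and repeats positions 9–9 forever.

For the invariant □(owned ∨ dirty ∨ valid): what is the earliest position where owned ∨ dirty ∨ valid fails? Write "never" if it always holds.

Check owned ∨ dirty ∨ valid at each position in order: 0 ✓, 1 ✓, 2 ✓, 3 ✓, 4 ✓.
At position 5 the labels are {}, so owned ∨ dirty ∨ valid is false there. This is the first violation.

5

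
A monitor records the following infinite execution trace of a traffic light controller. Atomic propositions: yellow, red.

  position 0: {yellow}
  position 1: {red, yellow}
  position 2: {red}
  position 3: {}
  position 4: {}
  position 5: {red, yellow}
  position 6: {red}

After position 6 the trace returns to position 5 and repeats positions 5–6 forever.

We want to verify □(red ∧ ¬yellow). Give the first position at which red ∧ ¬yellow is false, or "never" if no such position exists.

At position 0 the labels are {yellow}, so red ∧ ¬yellow is false there. This is the first violation.

0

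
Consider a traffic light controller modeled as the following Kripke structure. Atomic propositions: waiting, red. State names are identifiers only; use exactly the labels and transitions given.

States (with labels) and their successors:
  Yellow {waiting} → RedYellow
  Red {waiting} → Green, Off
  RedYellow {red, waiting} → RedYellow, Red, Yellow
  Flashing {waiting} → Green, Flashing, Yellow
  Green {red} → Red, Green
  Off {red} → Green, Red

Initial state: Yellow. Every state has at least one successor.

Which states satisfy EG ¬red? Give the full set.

{Flashing}

States satisfying ¬red: {Yellow, Red, Flashing}.
States satisfying EG ¬red: {Flashing}.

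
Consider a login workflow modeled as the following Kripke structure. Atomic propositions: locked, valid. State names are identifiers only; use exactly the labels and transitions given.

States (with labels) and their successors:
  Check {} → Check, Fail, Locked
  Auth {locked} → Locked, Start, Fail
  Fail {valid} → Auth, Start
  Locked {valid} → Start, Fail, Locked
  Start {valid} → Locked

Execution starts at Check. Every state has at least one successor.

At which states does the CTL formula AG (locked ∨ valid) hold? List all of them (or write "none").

States satisfying locked ∨ valid: {Auth, Fail, Locked, Start}.
States satisfying AG (locked ∨ valid): {Auth, Fail, Locked, Start}.

{Auth, Fail, Locked, Start}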